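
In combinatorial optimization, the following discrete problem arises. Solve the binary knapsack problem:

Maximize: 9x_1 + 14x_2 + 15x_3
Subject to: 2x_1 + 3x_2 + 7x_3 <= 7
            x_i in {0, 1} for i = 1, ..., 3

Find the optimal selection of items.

Items: item 1 (v=9, w=2), item 2 (v=14, w=3), item 3 (v=15, w=7)
Capacity: 7
Checking all 8 subsets (w = total weight, v = total value):
  {}: w = 0, v = 0
  {1}: w = 2, v = 9
  {2}: w = 3, v = 14
  {3}: w = 7, v = 15
  {1, 2}: w = 5, v = 23
  {1, 3}: w = 9 > 7, infeasible
  {2, 3}: w = 10 > 7, infeasible
  {1, 2, 3}: w = 12 > 7, infeasible
Best feasible subset: items [1, 2]
Total weight: 5 <= 7, total value: 23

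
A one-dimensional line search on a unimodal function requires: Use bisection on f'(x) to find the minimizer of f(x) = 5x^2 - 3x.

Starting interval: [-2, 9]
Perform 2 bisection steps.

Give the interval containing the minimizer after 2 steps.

Finding critical point of f(x) = 5x^2 - 3x using bisection on f'(x) = 10x + -3.
f'(x) = 0 when x = 3/10.
Starting interval: [-2, 9]
Step 1: mid = 7/2, f'(mid) = 32, new interval = [-2, 7/2]
Step 2: mid = 3/4, f'(mid) = 9/2, new interval = [-2, 3/4]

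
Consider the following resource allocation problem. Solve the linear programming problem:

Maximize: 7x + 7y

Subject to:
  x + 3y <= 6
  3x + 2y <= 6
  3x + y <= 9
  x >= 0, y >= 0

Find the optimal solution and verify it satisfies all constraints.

Feasible vertices: (0, 0), (0, 2), (6/7, 12/7), (2, 0)
Objective 7x + 7y at each vertex:
  (0, 0): 0
  (0, 2): 14
  (6/7, 12/7): 18
  (2, 0): 14
Maximum is 18 at (6/7, 12/7).
Verify constraints at (x, y) = (6/7, 12/7):
  1*(6/7) + 3*(12/7) = 6 <= 6 (active)
  3*(6/7) + 2*(12/7) = 6 <= 6 (active)
  3*(6/7) + 1*(12/7) = 30/7 <= 9
  x = 6/7 >= 0, y = 12/7 >= 0. All constraints satisfied.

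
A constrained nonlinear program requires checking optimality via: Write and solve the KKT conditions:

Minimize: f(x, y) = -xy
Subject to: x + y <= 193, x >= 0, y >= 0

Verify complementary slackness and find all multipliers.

Problem: min -xy s.t. x + y <= 193 (multiplier lambda), x >= 0 (mu_x), y >= 0 (mu_y)
KKT stationarity: -y + lambda - mu_x = 0, -x + lambda - mu_y = 0, with lambda, mu_x, mu_y >= 0
Complementary slackness: lambda*(x + y - 193) = 0, mu_x*x = 0, mu_y*y = 0
If lambda = 0: y = -mu_x <= 0 and x = -mu_y <= 0 force x = y = 0 with f = 0; but x = y = 193/2 is feasible with f = -37249/4 < 0, so this is not the minimum. Hence lambda > 0 and x + y = 193.
Try x > 0, y > 0 (so mu_x = mu_y = 0): y = lambda, x = lambda => x = y = lambda
x + y = 193 => 2*lambda = 193 => lambda = 193/2
x* = y* = 193/2 > 0, consistent with mu_x = mu_y = 0.
(Any feasible point with x = 0 or y = 0 has f = 0 > -37249/4, so the minimum is not on those boundaries.)
min(-xy) = -37249/4 (i.e. max xy = 37249/4)
Multipliers: lambda = 193/2, mu_x = 0, mu_y = 0
Complementary slackness: lambda*(x + y - 193) = 193/2*(193/2 + 193/2 - 193) = 0, mu_x*x = 0*193/2 = 0, mu_y*y = 0*193/2 = 0. Satisfied.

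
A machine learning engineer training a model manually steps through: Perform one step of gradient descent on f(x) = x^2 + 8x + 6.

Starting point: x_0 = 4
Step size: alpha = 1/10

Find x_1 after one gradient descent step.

f(x) = x^2 + 8x + 6
f'(x) = 2x + 8
f'(4) = 2*4 + (8) = 16
x_1 = x_0 - alpha * f'(x_0) = 4 - 1/10 * 16 = 12/5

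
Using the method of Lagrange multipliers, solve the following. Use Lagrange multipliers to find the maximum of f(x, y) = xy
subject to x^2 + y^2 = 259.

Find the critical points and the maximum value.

Lagrange conditions: y = 2*lambda*x and x = 2*lambda*y
If x = 0 then y = 0, violating the constraint, so x, y != 0.
Dividing: y/x = x/y => x^2 = y^2 => y = x or y = -x
Constraint: 2x^2 = 259 => x^2 = 259/2 => x = +/-sqrt(259/2)
Critical points: (sqrt(259/2), sqrt(259/2)), (-sqrt(259/2), -sqrt(259/2)), (sqrt(259/2), -sqrt(259/2)), (-sqrt(259/2), sqrt(259/2))
  y = x:  xy = x^2 = 259/2  at (sqrt(259/2), sqrt(259/2)) and (-sqrt(259/2), -sqrt(259/2))
  y = -x: xy = -x^2 = -259/2 at (sqrt(259/2), -sqrt(259/2)) and (-sqrt(259/2), sqrt(259/2))
Maximum xy = 259/2 at (sqrt(259/2), sqrt(259/2)) and (-sqrt(259/2), -sqrt(259/2))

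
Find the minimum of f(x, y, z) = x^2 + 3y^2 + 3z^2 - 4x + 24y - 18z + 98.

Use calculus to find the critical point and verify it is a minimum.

f(x,y,z) = x^2 + 3y^2 + 3z^2 - 4x + 24y - 18z + 98
df/dx = 2x + (-4) = 0 => x = 2
df/dy = 6y + (24) = 0 => y = -4
df/dz = 6z + (-18) = 0 => z = 3
f(2,-4,3) = 1*(2)^2 + 3*(-4)^2 + 3*(3)^2 + -4*(2) + 24*(-4) + -18*(3) + 98 = 19
Hessian is diagonal with entries 2, 6, 6 > 0, confirmed minimum.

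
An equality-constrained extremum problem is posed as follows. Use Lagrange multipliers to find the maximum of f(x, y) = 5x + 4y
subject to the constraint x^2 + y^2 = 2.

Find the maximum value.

Set up Lagrange conditions: grad f = lambda * grad g
  5 = 2*lambda*x
  4 = 2*lambda*y
From these: x/y = 5/4, so x = 5t, y = 4t for some t.
Substitute into constraint: (5t)^2 + (4t)^2 = 2
  t^2 * 41 = 2
  t = sqrt(2/41)
Maximum = 5*x + 4*y = (5^2 + 4^2)*t = 41 * sqrt(2/41) = sqrt(82)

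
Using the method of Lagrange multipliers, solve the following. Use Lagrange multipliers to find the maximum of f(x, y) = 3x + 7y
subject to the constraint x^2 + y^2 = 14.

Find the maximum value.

Set up Lagrange conditions: grad f = lambda * grad g
  3 = 2*lambda*x
  7 = 2*lambda*y
From these: x/y = 3/7, so x = 3t, y = 7t for some t.
Substitute into constraint: (3t)^2 + (7t)^2 = 14
  t^2 * 58 = 14
  t = sqrt(14/58)
Maximum = 3*x + 7*y = (3^2 + 7^2)*t = 58 * sqrt(14/58) = sqrt(812)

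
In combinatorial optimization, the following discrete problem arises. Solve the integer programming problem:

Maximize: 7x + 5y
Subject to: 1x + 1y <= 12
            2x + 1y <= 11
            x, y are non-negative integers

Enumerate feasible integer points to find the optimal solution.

Constraint 1: 1x + 1y <= 12
Constraint 2: 2x + 1y <= 11
Feasible x range (need y >= 0): 0 <= x <= min(12/1, 11/2) => x in {0, ..., 5}.
Enumerate feasible integer points row by row (the coefficient of y is 5 > 0, so for each x the largest feasible y gives the best value):
  x = 0: y <= min((12 - 1*0)/1, (11 - 2*0)/1) => y in {0, ..., 11}; best 7*0 + 5*11 = 55
  x = 1: y <= min((12 - 1*1)/1, (11 - 2*1)/1) => y in {0, ..., 9}; best 7*1 + 5*9 = 52
  x = 2: y <= min((12 - 1*2)/1, (11 - 2*2)/1) => y in {0, ..., 7}; best 7*2 + 5*7 = 49
  x = 3: y <= min((12 - 1*3)/1, (11 - 2*3)/1) => y in {0, ..., 5}; best 7*3 + 5*5 = 46
  x = 4: y <= min((12 - 1*4)/1, (11 - 2*4)/1) => y in {0, ..., 3}; best 7*4 + 5*3 = 43
  x = 5: y <= min((12 - 1*5)/1, (11 - 2*5)/1) => y in {0, ..., 1}; best 7*5 + 5*1 = 40
The maximum 7x + 5y = 55 is achieved at x = 0, y = 11.
Check: 1*0 + 1*11 = 11 <= 12 and 2*0 + 1*11 = 11 <= 11.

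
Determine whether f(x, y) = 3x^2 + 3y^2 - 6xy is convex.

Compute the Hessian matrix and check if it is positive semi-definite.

f(x,y) = 3x^2 + 3y^2 - 6xy
Hessian H = [[6, -6], [-6, 6]]
trace(H) = 12, det(H) = 0
Eigenvalues: (12 +/- sqrt(144)) / 2 = 12, 0
Since both eigenvalues >= 0, f is convex.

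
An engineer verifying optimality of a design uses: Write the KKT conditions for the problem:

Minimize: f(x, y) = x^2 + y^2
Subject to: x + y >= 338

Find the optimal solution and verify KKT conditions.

KKT conditions for min x^2 + y^2 s.t. x + y >= 338:
Stationarity: 2x = mu, 2y = mu
So x = y = mu/2.
Complementary slackness: mu*(x + y - 338) = 0
Primal feasibility: x + y >= 338; dual feasibility: mu >= 0
If mu = 0 then x = y = 0, but 0 + 0 < 338 is infeasible, so the constraint is active.
Constraint active: x + y = 2*(mu/2) = 338 => mu = 338
x = y = 169, f = 57122
Verify: stationarity 2*169 = 338 = mu; primal 169 + 169 = 338 >= 338; dual mu = 338 >= 0; complementary slackness 338*(338 - 338) = 0. All KKT conditions hold.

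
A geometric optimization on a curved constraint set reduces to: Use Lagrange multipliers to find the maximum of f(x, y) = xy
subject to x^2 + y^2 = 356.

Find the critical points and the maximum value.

Lagrange conditions: y = 2*lambda*x and x = 2*lambda*y
If x = 0 then y = 0, violating the constraint, so x, y != 0.
Dividing: y/x = x/y => x^2 = y^2 => y = x or y = -x
Constraint: 2x^2 = 356 => x^2 = 178 => x = +/-sqrt(178)
Critical points: (sqrt(178), sqrt(178)), (-sqrt(178), -sqrt(178)), (sqrt(178), -sqrt(178)), (-sqrt(178), sqrt(178))
  y = x:  xy = x^2 = 178  at (sqrt(178), sqrt(178)) and (-sqrt(178), -sqrt(178))
  y = -x: xy = -x^2 = -178 at (sqrt(178), -sqrt(178)) and (-sqrt(178), sqrt(178))
Maximum xy = 178 at (sqrt(178), sqrt(178)) and (-sqrt(178), -sqrt(178))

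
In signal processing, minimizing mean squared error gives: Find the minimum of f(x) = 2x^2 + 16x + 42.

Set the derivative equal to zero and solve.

f(x) = 2x^2 + 16x + 42
f'(x) = 4x + (16) = 0
x = -16/4 = -4
f(-4) = 10
Since f''(x) = 4 > 0, this is a minimum.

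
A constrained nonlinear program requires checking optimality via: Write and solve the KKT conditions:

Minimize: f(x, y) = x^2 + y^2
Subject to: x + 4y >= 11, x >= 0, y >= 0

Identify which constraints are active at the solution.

KKT conditions for min x^2 + y^2 s.t. 1x + 4y >= 11, x >= 0, y >= 0:
Stationarity: 2x = mu*1 + mu_x, 2y = mu*4 + mu_y, with mu, mu_x, mu_y >= 0
Complementary slackness: mu*(x + 4y - 11) = 0, mu_x*x = 0, mu_y*y = 0
(0, 0) is infeasible (1*0 + 4*0 < 11), so if mu = 0 stationarity would force x = mu_x/2 >= 0, y = mu_y/2 >= 0 with mu_x*x = mu_y*y = 0, i.e. x = y = 0: contradiction. Hence mu > 0 and x + 4y = 11 is active.
Try x > 0, y > 0 (so mu_x = mu_y = 0): x = 1*mu/2, y = 4*mu/2
Substitute: 1*(1*mu/2) + 4*(4*mu/2) = 11
  mu*17/2 = 11 => mu = 22/17
x* = 11/17 > 0, y* = 44/17 > 0, consistent with mu_x = mu_y = 0.
f is convex and the constraints are linear, so this KKT point is the global minimum.
f* = 121/17
Active constraints: x + 4y >= 11 (holds with equality, mu = 22/17 > 0); x >= 0 and y >= 0 are inactive (mu_x = mu_y = 0).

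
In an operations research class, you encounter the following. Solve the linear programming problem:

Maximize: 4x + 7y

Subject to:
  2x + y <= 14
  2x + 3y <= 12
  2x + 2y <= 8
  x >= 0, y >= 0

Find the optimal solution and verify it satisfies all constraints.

Feasible vertices: (0, 0), (0, 4), (4, 0)
Objective 4x + 7y at each vertex:
  (0, 0): 0
  (0, 4): 28
  (4, 0): 16
Maximum is 28 at (0, 4).
Verify constraints at (x, y) = (0, 4):
  2*0 + 1*4 = 4 <= 14
  2*0 + 3*4 = 12 <= 12 (active)
  2*0 + 2*4 = 8 <= 8 (active)
  x = 0 >= 0, y = 4 >= 0. All constraints satisfied.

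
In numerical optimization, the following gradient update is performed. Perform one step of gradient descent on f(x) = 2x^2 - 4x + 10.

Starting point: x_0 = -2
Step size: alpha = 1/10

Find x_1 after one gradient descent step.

f(x) = 2x^2 - 4x + 10
f'(x) = 4x - 4
f'(-2) = 4*-2 + (-4) = -12
x_1 = x_0 - alpha * f'(x_0) = -2 - 1/10 * -12 = -4/5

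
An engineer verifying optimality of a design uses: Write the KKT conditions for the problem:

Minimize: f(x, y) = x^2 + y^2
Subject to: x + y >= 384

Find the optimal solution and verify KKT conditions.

KKT conditions for min x^2 + y^2 s.t. x + y >= 384:
Stationarity: 2x = mu, 2y = mu
So x = y = mu/2.
Complementary slackness: mu*(x + y - 384) = 0
Primal feasibility: x + y >= 384; dual feasibility: mu >= 0
If mu = 0 then x = y = 0, but 0 + 0 < 384 is infeasible, so the constraint is active.
Constraint active: x + y = 2*(mu/2) = 384 => mu = 384
x = y = 192, f = 73728
Verify: stationarity 2*192 = 384 = mu; primal 192 + 192 = 384 >= 384; dual mu = 384 >= 0; complementary slackness 384*(384 - 384) = 0. All KKT conditions hold.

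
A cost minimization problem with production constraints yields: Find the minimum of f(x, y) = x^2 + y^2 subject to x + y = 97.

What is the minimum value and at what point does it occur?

Substitute y = 97 - x into f(x,y) = x^2 + y^2:
g(x) = x^2 + (97 - x)^2 = 2x^2 - 194x + 9409
g'(x) = 4x - 194 = 0  =>  x = 97/2
y = 97 - 97/2 = 97/2
Minimum value = (97/2)^2 + (97/2)^2 = 9409/2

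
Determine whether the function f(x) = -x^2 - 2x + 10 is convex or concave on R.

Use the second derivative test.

f(x) = -x^2 - 2x + 10
f'(x) = -2x - 2
f''(x) = -2
Since f''(x) = -2 < 0 for all x, f is concave on R.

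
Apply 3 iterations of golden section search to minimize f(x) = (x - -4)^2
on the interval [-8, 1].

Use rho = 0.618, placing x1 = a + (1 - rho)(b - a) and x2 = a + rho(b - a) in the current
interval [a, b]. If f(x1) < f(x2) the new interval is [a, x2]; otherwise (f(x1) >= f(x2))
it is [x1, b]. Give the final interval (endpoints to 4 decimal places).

Golden section search for min of f(x) = (x - -4)^2 on [-8, 1].
Each step: x1 = a + (1 - rho)(b - a), x2 = a + rho(b - a); if f(x1) < f(x2) keep [a, x2], otherwise keep [x1, b].
Step 1: [-8.0000, 1.0000], x1=-4.5620 (f=0.3158), x2=-2.4380 (f=2.4398); f(x1) < f(x2) => keep [-8.0000, -2.4380]
Step 2: [-8.0000, -2.4380], x1=-5.8753 (f=3.5168), x2=-4.5627 (f=0.3166); f(x1) > f(x2) => keep [-5.8753, -2.4380]
Step 3: [-5.8753, -2.4380], x1=-4.5623 (f=0.3161), x2=-3.7511 (f=0.0620); f(x1) > f(x2) => keep [-4.5623, -2.4380]
Final interval: [-4.5623, -2.4380]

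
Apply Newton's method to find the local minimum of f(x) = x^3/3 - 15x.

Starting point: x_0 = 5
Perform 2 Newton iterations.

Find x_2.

f(x) = x^3/3 - 15x
f'(x) = x^2 - 15, f''(x) = 2x
Newton update: x_{n+1} = x_n - (x_n^2 - 15)/(2*x_n)
Step 1: x_0 = 5, f'=10, f''=10, x_1 = 4
Step 2: x_1 = 4, f'=1, f''=8, x_2 = 31/8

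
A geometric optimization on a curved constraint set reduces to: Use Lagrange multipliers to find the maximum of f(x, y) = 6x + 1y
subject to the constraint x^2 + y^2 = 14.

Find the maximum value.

Set up Lagrange conditions: grad f = lambda * grad g
  6 = 2*lambda*x
  1 = 2*lambda*y
From these: x/y = 6/1, so x = 6t, y = 1t for some t.
Substitute into constraint: (6t)^2 + (1t)^2 = 14
  t^2 * 37 = 14
  t = sqrt(14/37)
Maximum = 6*x + 1*y = (6^2 + 1^2)*t = 37 * sqrt(14/37) = sqrt(518)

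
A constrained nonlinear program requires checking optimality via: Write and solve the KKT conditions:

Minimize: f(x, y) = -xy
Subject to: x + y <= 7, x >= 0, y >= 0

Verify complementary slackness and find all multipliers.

Problem: min -xy s.t. x + y <= 7 (multiplier lambda), x >= 0 (mu_x), y >= 0 (mu_y)
KKT stationarity: -y + lambda - mu_x = 0, -x + lambda - mu_y = 0, with lambda, mu_x, mu_y >= 0
Complementary slackness: lambda*(x + y - 7) = 0, mu_x*x = 0, mu_y*y = 0
If lambda = 0: y = -mu_x <= 0 and x = -mu_y <= 0 force x = y = 0 with f = 0; but x = y = 7/2 is feasible with f = -49/4 < 0, so this is not the minimum. Hence lambda > 0 and x + y = 7.
Try x > 0, y > 0 (so mu_x = mu_y = 0): y = lambda, x = lambda => x = y = lambda
x + y = 7 => 2*lambda = 7 => lambda = 7/2
x* = y* = 7/2 > 0, consistent with mu_x = mu_y = 0.
(Any feasible point with x = 0 or y = 0 has f = 0 > -49/4, so the minimum is not on those boundaries.)
min(-xy) = -49/4 (i.e. max xy = 49/4)
Multipliers: lambda = 7/2, mu_x = 0, mu_y = 0
Complementary slackness: lambda*(x + y - 7) = 7/2*(7/2 + 7/2 - 7) = 0, mu_x*x = 0*7/2 = 0, mu_y*y = 0*7/2 = 0. Satisfied.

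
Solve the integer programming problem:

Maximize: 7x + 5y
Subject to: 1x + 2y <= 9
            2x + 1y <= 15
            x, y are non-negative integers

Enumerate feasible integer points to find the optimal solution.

Constraint 1: 1x + 2y <= 9
Constraint 2: 2x + 1y <= 15
Feasible x range (need y >= 0): 0 <= x <= min(9/1, 15/2) => x in {0, ..., 7}.
Enumerate feasible integer points row by row (the coefficient of y is 5 > 0, so for each x the largest feasible y gives the best value):
  x = 0: y <= min((9 - 1*0)/2, (15 - 2*0)/1) => y in {0, ..., 4}; best 7*0 + 5*4 = 20
  x = 1: y <= min((9 - 1*1)/2, (15 - 2*1)/1) => y in {0, ..., 4}; best 7*1 + 5*4 = 27
  x = 2: y <= min((9 - 1*2)/2, (15 - 2*2)/1) => y in {0, ..., 3}; best 7*2 + 5*3 = 29
  x = 3: y <= min((9 - 1*3)/2, (15 - 2*3)/1) => y in {0, ..., 3}; best 7*3 + 5*3 = 36
  x = 4: y <= min((9 - 1*4)/2, (15 - 2*4)/1) => y in {0, ..., 2}; best 7*4 + 5*2 = 38
  x = 5: y <= min((9 - 1*5)/2, (15 - 2*5)/1) => y in {0, ..., 2}; best 7*5 + 5*2 = 45
  x = 6: y <= min((9 - 1*6)/2, (15 - 2*6)/1) => y in {0, ..., 1}; best 7*6 + 5*1 = 47
  x = 7: y <= min((9 - 1*7)/2, (15 - 2*7)/1) => y in {0, ..., 1}; best 7*7 + 5*1 = 54
The maximum 7x + 5y = 54 is achieved at x = 7, y = 1.
Check: 1*7 + 2*1 = 9 <= 9 and 2*7 + 1*1 = 15 <= 15.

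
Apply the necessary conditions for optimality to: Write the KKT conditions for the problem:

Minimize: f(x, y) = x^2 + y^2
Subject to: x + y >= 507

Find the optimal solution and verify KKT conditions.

KKT conditions for min x^2 + y^2 s.t. x + y >= 507:
Stationarity: 2x = mu, 2y = mu
So x = y = mu/2.
Complementary slackness: mu*(x + y - 507) = 0
Primal feasibility: x + y >= 507; dual feasibility: mu >= 0
If mu = 0 then x = y = 0, but 0 + 0 < 507 is infeasible, so the constraint is active.
Constraint active: x + y = 2*(mu/2) = 507 => mu = 507
x = y = 507/2, f = 257049/2
Verify: stationarity 2*(507/2) = 507 = mu; primal 507/2 + 507/2 = 507 >= 507; dual mu = 507 >= 0; complementary slackness 507*(507 - 507) = 0. All KKT conditions hold.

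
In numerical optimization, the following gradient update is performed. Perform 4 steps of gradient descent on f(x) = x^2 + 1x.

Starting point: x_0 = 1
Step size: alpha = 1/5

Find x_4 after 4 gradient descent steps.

f(x) = x^2 + 1x, f'(x) = 2x + (1)
Step 1: f'(1) = 3, x_1 = 1 - 1/5 * 3 = 2/5
Step 2: f'(2/5) = 9/5, x_2 = 2/5 - 1/5 * 9/5 = 1/25
Step 3: f'(1/25) = 27/25, x_3 = 1/25 - 1/5 * 27/25 = -22/125
Step 4: f'(-22/125) = 81/125, x_4 = -22/125 - 1/5 * 81/125 = -191/625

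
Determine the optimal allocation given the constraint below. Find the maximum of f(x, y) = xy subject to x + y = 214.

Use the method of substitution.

Substitute y = 214 - x into f(x,y) = xy:
g(x) = x(214 - x) = 214x - x^2
g'(x) = 214 - 2x = 0  =>  x = 107
y = 214 - 107 = 107
Maximum value = 107 * 107 = 11449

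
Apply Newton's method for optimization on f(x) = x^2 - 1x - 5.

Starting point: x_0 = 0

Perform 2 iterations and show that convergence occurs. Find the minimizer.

f(x) = x^2 - 1x - 5, f'(x) = 2x + (-1), f''(x) = 2
Step 1: f'(0) = -1, x_1 = 0 - -1/2 = 1/2
Step 2: f'(1/2) = 0, x_2 = 1/2 (converged)
Newton's method converges in 1 step for quadratics.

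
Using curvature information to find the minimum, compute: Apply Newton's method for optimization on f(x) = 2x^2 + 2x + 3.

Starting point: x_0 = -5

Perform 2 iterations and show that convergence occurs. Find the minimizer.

f(x) = 2x^2 + 2x + 3, f'(x) = 4x + (2), f''(x) = 4
Step 1: f'(-5) = -18, x_1 = -5 - -18/4 = -1/2
Step 2: f'(-1/2) = 0, x_2 = -1/2 (converged)
Newton's method converges in 1 step for quadratics.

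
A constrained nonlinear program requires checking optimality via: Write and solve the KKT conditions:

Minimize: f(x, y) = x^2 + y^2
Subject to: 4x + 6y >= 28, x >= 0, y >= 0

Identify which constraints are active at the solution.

KKT conditions for min x^2 + y^2 s.t. 4x + 6y >= 28, x >= 0, y >= 0:
Stationarity: 2x = mu*4 + mu_x, 2y = mu*6 + mu_y, with mu, mu_x, mu_y >= 0
Complementary slackness: mu*(4x + 6y - 28) = 0, mu_x*x = 0, mu_y*y = 0
(0, 0) is infeasible (4*0 + 6*0 < 28), so if mu = 0 stationarity would force x = mu_x/2 >= 0, y = mu_y/2 >= 0 with mu_x*x = mu_y*y = 0, i.e. x = y = 0: contradiction. Hence mu > 0 and 4x + 6y = 28 is active.
Try x > 0, y > 0 (so mu_x = mu_y = 0): x = 4*mu/2, y = 6*mu/2
Substitute: 4*(4*mu/2) + 6*(6*mu/2) = 28
  mu*52/2 = 28 => mu = 14/13
x* = 28/13 > 0, y* = 42/13 > 0, consistent with mu_x = mu_y = 0.
f is convex and the constraints are linear, so this KKT point is the global minimum.
f* = 196/13
Active constraints: 4x + 6y >= 28 (holds with equality, mu = 14/13 > 0); x >= 0 and y >= 0 are inactive (mu_x = mu_y = 0).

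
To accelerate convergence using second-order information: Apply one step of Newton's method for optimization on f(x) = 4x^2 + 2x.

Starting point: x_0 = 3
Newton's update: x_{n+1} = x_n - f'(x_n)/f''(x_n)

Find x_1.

f(x) = 4x^2 + 2x
f'(x) = 8x + (2), f''(x) = 8
Newton step: x_1 = x_0 - f'(x_0)/f''(x_0)
f'(3) = 26
x_1 = 3 - 26/8 = -1/4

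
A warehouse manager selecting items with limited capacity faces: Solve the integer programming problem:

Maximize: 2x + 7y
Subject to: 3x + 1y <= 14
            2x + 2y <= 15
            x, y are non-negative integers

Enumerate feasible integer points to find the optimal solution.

Constraint 1: 3x + 1y <= 14
Constraint 2: 2x + 2y <= 15
Feasible x range (need y >= 0): 0 <= x <= min(14/3, 15/2) => x in {0, ..., 4}.
Enumerate feasible integer points row by row (the coefficient of y is 7 > 0, so for each x the largest feasible y gives the best value):
  x = 0: y <= min((14 - 3*0)/1, (15 - 2*0)/2) => y in {0, ..., 7}; best 2*0 + 7*7 = 49
  x = 1: y <= min((14 - 3*1)/1, (15 - 2*1)/2) => y in {0, ..., 6}; best 2*1 + 7*6 = 44
  x = 2: y <= min((14 - 3*2)/1, (15 - 2*2)/2) => y in {0, ..., 5}; best 2*2 + 7*5 = 39
  x = 3: y <= min((14 - 3*3)/1, (15 - 2*3)/2) => y in {0, ..., 4}; best 2*3 + 7*4 = 34
  x = 4: y <= min((14 - 3*4)/1, (15 - 2*4)/2) => y in {0, ..., 2}; best 2*4 + 7*2 = 22
The maximum 2x + 7y = 49 is achieved at x = 0, y = 7.
Check: 3*0 + 1*7 = 7 <= 14 and 2*0 + 2*7 = 14 <= 15.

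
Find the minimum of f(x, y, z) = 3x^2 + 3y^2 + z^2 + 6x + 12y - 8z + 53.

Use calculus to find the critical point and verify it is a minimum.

f(x,y,z) = 3x^2 + 3y^2 + z^2 + 6x + 12y - 8z + 53
df/dx = 6x + (6) = 0 => x = -1
df/dy = 6y + (12) = 0 => y = -2
df/dz = 2z + (-8) = 0 => z = 4
f(-1,-2,4) = 3*(-1)^2 + 3*(-2)^2 + 1*(4)^2 + 6*(-1) + 12*(-2) + -8*(4) + 53 = 22
Hessian is diagonal with entries 6, 6, 2 > 0, confirmed minimum.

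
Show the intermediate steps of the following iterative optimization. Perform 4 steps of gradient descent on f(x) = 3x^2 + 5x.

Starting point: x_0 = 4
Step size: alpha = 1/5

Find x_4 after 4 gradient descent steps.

f(x) = 3x^2 + 5x, f'(x) = 6x + (5)
Step 1: f'(4) = 29, x_1 = 4 - 1/5 * 29 = -9/5
Step 2: f'(-9/5) = -29/5, x_2 = -9/5 - 1/5 * -29/5 = -16/25
Step 3: f'(-16/25) = 29/25, x_3 = -16/25 - 1/5 * 29/25 = -109/125
Step 4: f'(-109/125) = -29/125, x_4 = -109/125 - 1/5 * -29/125 = -516/625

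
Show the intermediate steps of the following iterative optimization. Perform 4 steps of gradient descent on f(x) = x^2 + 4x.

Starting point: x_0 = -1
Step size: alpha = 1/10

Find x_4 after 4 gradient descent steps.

f(x) = x^2 + 4x, f'(x) = 2x + (4)
Step 1: f'(-1) = 2, x_1 = -1 - 1/10 * 2 = -6/5
Step 2: f'(-6/5) = 8/5, x_2 = -6/5 - 1/10 * 8/5 = -34/25
Step 3: f'(-34/25) = 32/25, x_3 = -34/25 - 1/10 * 32/25 = -186/125
Step 4: f'(-186/125) = 128/125, x_4 = -186/125 - 1/10 * 128/125 = -994/625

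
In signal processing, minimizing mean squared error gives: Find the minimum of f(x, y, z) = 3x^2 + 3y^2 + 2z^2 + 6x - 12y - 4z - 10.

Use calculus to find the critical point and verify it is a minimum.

f(x,y,z) = 3x^2 + 3y^2 + 2z^2 + 6x - 12y - 4z - 10
df/dx = 6x + (6) = 0 => x = -1
df/dy = 6y + (-12) = 0 => y = 2
df/dz = 4z + (-4) = 0 => z = 1
f(-1,2,1) = 3*(-1)^2 + 3*(2)^2 + 2*(1)^2 + 6*(-1) + -12*(2) + -4*(1) + -10 = -27
Hessian is diagonal with entries 6, 6, 4 > 0, confirmed minimum.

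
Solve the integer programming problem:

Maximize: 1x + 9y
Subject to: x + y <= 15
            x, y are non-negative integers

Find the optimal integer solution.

Objective: 1x + 9y, constraint: x + y <= 15
Coefficient of y is 9 > coefficient of x is 1, so allocate the entire budget to y.
Optimal: x = 0, y = 15, value = 135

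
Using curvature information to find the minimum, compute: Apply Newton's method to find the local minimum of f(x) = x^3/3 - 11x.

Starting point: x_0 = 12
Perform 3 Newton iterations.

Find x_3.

f(x) = x^3/3 - 11x
f'(x) = x^2 - 11, f''(x) = 2x
Newton update: x_{n+1} = x_n - (x_n^2 - 11)/(2*x_n)
Step 1: x_0 = 12, f'=133, f''=24, x_1 = 155/24
Step 2: x_1 = 155/24, f'=17689/576, f''=155/12, x_2 = 30361/7440
Step 3: x_2 = 30361/7440, f'=312900721/55353600, f''=30361/3720, x_3 = 1530679921/451771680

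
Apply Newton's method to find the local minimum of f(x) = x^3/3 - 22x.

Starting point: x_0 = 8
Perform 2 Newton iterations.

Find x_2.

f(x) = x^3/3 - 22x
f'(x) = x^2 - 22, f''(x) = 2x
Newton update: x_{n+1} = x_n - (x_n^2 - 22)/(2*x_n)
Step 1: x_0 = 8, f'=42, f''=16, x_1 = 43/8
Step 2: x_1 = 43/8, f'=441/64, f''=43/4, x_2 = 3257/688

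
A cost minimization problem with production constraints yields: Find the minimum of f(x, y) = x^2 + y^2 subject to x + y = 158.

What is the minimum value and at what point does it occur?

Substitute y = 158 - x into f(x,y) = x^2 + y^2:
g(x) = x^2 + (158 - x)^2 = 2x^2 - 316x + 24964
g'(x) = 4x - 316 = 0  =>  x = 79
y = 158 - 79 = 79
Minimum value = 79^2 + 79^2 = 12482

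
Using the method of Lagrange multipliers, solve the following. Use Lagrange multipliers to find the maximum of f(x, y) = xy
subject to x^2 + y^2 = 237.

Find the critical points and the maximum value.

Lagrange conditions: y = 2*lambda*x and x = 2*lambda*y
If x = 0 then y = 0, violating the constraint, so x, y != 0.
Dividing: y/x = x/y => x^2 = y^2 => y = x or y = -x
Constraint: 2x^2 = 237 => x^2 = 237/2 => x = +/-sqrt(237/2)
Critical points: (sqrt(237/2), sqrt(237/2)), (-sqrt(237/2), -sqrt(237/2)), (sqrt(237/2), -sqrt(237/2)), (-sqrt(237/2), sqrt(237/2))
  y = x:  xy = x^2 = 237/2  at (sqrt(237/2), sqrt(237/2)) and (-sqrt(237/2), -sqrt(237/2))
  y = -x: xy = -x^2 = -237/2 at (sqrt(237/2), -sqrt(237/2)) and (-sqrt(237/2), sqrt(237/2))
Maximum xy = 237/2 at (sqrt(237/2), sqrt(237/2)) and (-sqrt(237/2), -sqrt(237/2))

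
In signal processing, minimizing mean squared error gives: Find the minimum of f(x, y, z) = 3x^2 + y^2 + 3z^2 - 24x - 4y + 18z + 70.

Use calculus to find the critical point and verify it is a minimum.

f(x,y,z) = 3x^2 + y^2 + 3z^2 - 24x - 4y + 18z + 70
df/dx = 6x + (-24) = 0 => x = 4
df/dy = 2y + (-4) = 0 => y = 2
df/dz = 6z + (18) = 0 => z = -3
f(4,2,-3) = 3*(4)^2 + 1*(2)^2 + 3*(-3)^2 + -24*(4) + -4*(2) + 18*(-3) + 70 = -9
Hessian is diagonal with entries 6, 2, 6 > 0, confirmed minimum.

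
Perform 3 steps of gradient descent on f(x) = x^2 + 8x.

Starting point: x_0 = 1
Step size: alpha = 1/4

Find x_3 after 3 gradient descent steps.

f(x) = x^2 + 8x, f'(x) = 2x + (8)
Step 1: f'(1) = 10, x_1 = 1 - 1/4 * 10 = -3/2
Step 2: f'(-3/2) = 5, x_2 = -3/2 - 1/4 * 5 = -11/4
Step 3: f'(-11/4) = 5/2, x_3 = -11/4 - 1/4 * 5/2 = -27/8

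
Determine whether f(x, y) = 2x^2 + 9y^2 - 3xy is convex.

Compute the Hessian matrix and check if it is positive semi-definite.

f(x,y) = 2x^2 + 9y^2 - 3xy
Hessian H = [[4, -3], [-3, 18]]
trace(H) = 22, det(H) = 63
Eigenvalues: (22 +/- sqrt(232)) / 2 = 18.62, 3.384
Since both eigenvalues > 0, f is convex.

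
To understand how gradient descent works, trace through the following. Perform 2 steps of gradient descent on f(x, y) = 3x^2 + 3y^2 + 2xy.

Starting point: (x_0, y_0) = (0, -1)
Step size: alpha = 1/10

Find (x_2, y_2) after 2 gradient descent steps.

f(x,y) = 3x^2 + 3y^2 + 2xy
grad_x = 6x + 2y, grad_y = 6y + 2x
Step 1: grad = (-2, -6), (1/5, -2/5)
Step 2: grad = (2/5, -2), (4/25, -1/5)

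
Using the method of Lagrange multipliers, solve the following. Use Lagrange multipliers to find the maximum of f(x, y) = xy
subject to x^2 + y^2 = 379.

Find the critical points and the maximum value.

Lagrange conditions: y = 2*lambda*x and x = 2*lambda*y
If x = 0 then y = 0, violating the constraint, so x, y != 0.
Dividing: y/x = x/y => x^2 = y^2 => y = x or y = -x
Constraint: 2x^2 = 379 => x^2 = 379/2 => x = +/-sqrt(379/2)
Critical points: (sqrt(379/2), sqrt(379/2)), (-sqrt(379/2), -sqrt(379/2)), (sqrt(379/2), -sqrt(379/2)), (-sqrt(379/2), sqrt(379/2))
  y = x:  xy = x^2 = 379/2  at (sqrt(379/2), sqrt(379/2)) and (-sqrt(379/2), -sqrt(379/2))
  y = -x: xy = -x^2 = -379/2 at (sqrt(379/2), -sqrt(379/2)) and (-sqrt(379/2), sqrt(379/2))
Maximum xy = 379/2 at (sqrt(379/2), sqrt(379/2)) and (-sqrt(379/2), -sqrt(379/2))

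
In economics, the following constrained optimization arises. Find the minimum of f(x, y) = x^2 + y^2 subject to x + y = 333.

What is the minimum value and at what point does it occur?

Substitute y = 333 - x into f(x,y) = x^2 + y^2:
g(x) = x^2 + (333 - x)^2 = 2x^2 - 666x + 110889
g'(x) = 4x - 666 = 0  =>  x = 333/2
y = 333 - 333/2 = 333/2
Minimum value = (333/2)^2 + (333/2)^2 = 110889/2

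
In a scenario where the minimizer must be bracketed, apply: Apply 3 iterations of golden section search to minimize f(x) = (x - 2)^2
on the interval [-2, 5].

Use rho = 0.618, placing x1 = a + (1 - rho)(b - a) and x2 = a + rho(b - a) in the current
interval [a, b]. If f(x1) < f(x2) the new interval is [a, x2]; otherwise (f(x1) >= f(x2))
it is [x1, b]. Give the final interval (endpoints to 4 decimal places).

Golden section search for min of f(x) = (x - 2)^2 on [-2, 5].
Each step: x1 = a + (1 - rho)(b - a), x2 = a + rho(b - a); if f(x1) < f(x2) keep [a, x2], otherwise keep [x1, b].
Step 1: [-2.0000, 5.0000], x1=0.6740 (f=1.7583), x2=2.3260 (f=0.1063); f(x1) > f(x2) => keep [0.6740, 5.0000]
Step 2: [0.6740, 5.0000], x1=2.3265 (f=0.1066), x2=3.3475 (f=1.8157); f(x1) < f(x2) => keep [0.6740, 3.3475]
Step 3: [0.6740, 3.3475], x1=1.6953 (f=0.0929), x2=2.3262 (f=0.1064); f(x1) < f(x2) => keep [0.6740, 2.3262]
Final interval: [0.6740, 2.3262]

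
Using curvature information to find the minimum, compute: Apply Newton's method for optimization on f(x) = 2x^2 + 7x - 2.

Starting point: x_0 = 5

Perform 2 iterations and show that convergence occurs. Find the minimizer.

f(x) = 2x^2 + 7x - 2, f'(x) = 4x + (7), f''(x) = 4
Step 1: f'(5) = 27, x_1 = 5 - 27/4 = -7/4
Step 2: f'(-7/4) = 0, x_2 = -7/4 (converged)
Newton's method converges in 1 step for quadratics.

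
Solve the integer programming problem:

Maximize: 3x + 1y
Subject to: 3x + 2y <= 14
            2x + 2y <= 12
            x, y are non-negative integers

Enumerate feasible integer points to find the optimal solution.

Constraint 1: 3x + 2y <= 14
Constraint 2: 2x + 2y <= 12
Feasible x range (need y >= 0): 0 <= x <= min(14/3, 12/2) => x in {0, ..., 4}.
Enumerate feasible integer points row by row (the coefficient of y is 1 > 0, so for each x the largest feasible y gives the best value):
  x = 0: y <= min((14 - 3*0)/2, (12 - 2*0)/2) => y in {0, ..., 6}; best 3*0 + 1*6 = 6
  x = 1: y <= min((14 - 3*1)/2, (12 - 2*1)/2) => y in {0, ..., 5}; best 3*1 + 1*5 = 8
  x = 2: y <= min((14 - 3*2)/2, (12 - 2*2)/2) => y in {0, ..., 4}; best 3*2 + 1*4 = 10
  x = 3: y <= min((14 - 3*3)/2, (12 - 2*3)/2) => y in {0, ..., 2}; best 3*3 + 1*2 = 11
  x = 4: y <= min((14 - 3*4)/2, (12 - 2*4)/2) => y in {0, ..., 1}; best 3*4 + 1*1 = 13
The maximum 3x + 1y = 13 is achieved at x = 4, y = 1.
Check: 3*4 + 2*1 = 14 <= 14 and 2*4 + 2*1 = 10 <= 12.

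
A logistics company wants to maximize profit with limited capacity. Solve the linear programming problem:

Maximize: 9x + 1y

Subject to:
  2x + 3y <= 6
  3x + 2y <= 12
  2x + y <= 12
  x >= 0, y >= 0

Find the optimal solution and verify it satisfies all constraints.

Feasible vertices: (0, 0), (0, 2), (3, 0)
Objective 9x + 1y at each vertex:
  (0, 0): 0
  (0, 2): 2
  (3, 0): 27
Maximum is 27 at (3, 0).
Verify constraints at (x, y) = (3, 0):
  2*3 + 3*0 = 6 <= 6 (active)
  3*3 + 2*0 = 9 <= 12
  2*3 + 1*0 = 6 <= 12
  x = 3 >= 0, y = 0 >= 0. All constraints satisfied.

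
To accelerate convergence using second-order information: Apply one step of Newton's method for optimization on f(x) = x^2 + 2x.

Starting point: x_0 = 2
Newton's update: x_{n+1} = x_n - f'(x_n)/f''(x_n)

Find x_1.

f(x) = x^2 + 2x
f'(x) = 2x + (2), f''(x) = 2
Newton step: x_1 = x_0 - f'(x_0)/f''(x_0)
f'(2) = 6
x_1 = 2 - 6/2 = -1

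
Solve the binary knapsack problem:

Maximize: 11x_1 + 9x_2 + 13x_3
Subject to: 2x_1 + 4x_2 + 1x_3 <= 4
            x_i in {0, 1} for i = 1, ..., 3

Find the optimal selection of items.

Items: item 1 (v=11, w=2), item 2 (v=9, w=4), item 3 (v=13, w=1)
Capacity: 4
Checking all 8 subsets (w = total weight, v = total value):
  {}: w = 0, v = 0
  {1}: w = 2, v = 11
  {2}: w = 4, v = 9
  {3}: w = 1, v = 13
  {1, 2}: w = 6 > 4, infeasible
  {1, 3}: w = 3, v = 24
  {2, 3}: w = 5 > 4, infeasible
  {1, 2, 3}: w = 7 > 4, infeasible
Best feasible subset: items [1, 3]
Total weight: 3 <= 4, total value: 24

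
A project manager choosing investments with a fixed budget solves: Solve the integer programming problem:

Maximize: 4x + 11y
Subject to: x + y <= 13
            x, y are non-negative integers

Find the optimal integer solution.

Objective: 4x + 11y, constraint: x + y <= 13
Coefficient of y is 11 > coefficient of x is 4, so allocate the entire budget to y.
Optimal: x = 0, y = 13, value = 143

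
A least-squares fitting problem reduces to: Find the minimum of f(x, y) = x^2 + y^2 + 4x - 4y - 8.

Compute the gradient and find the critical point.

f(x,y) = x^2 + y^2 + 4x - 4y - 8
df/dx = 2x + (4) = 0  =>  x = -2
df/dy = 2y + (-4) = 0  =>  y = 2
f(-2, 2) = 1*(-2)^2 + 1*(2)^2 + 4*(-2) + -4*(2) + -8 = -16
Hessian is diagonal with entries 2, 2 > 0, so this is a minimum.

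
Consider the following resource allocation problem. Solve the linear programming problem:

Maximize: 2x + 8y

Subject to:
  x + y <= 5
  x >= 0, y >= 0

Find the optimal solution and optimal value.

The feasible region has vertices at [(0, 0), (5, 0), (0, 5)].
Checking objective 2x + 8y at each vertex:
  (0, 0): 2*0 + 8*0 = 0
  (5, 0): 2*5 + 8*0 = 10
  (0, 5): 2*0 + 8*5 = 40
Maximum is 40 at (0, 5).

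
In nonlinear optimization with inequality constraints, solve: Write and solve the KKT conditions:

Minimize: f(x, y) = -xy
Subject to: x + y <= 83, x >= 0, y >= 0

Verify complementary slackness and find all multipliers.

Problem: min -xy s.t. x + y <= 83 (multiplier lambda), x >= 0 (mu_x), y >= 0 (mu_y)
KKT stationarity: -y + lambda - mu_x = 0, -x + lambda - mu_y = 0, with lambda, mu_x, mu_y >= 0
Complementary slackness: lambda*(x + y - 83) = 0, mu_x*x = 0, mu_y*y = 0
If lambda = 0: y = -mu_x <= 0 and x = -mu_y <= 0 force x = y = 0 with f = 0; but x = y = 83/2 is feasible with f = -6889/4 < 0, so this is not the minimum. Hence lambda > 0 and x + y = 83.
Try x > 0, y > 0 (so mu_x = mu_y = 0): y = lambda, x = lambda => x = y = lambda
x + y = 83 => 2*lambda = 83 => lambda = 83/2
x* = y* = 83/2 > 0, consistent with mu_x = mu_y = 0.
(Any feasible point with x = 0 or y = 0 has f = 0 > -6889/4, so the minimum is not on those boundaries.)
min(-xy) = -6889/4 (i.e. max xy = 6889/4)
Multipliers: lambda = 83/2, mu_x = 0, mu_y = 0
Complementary slackness: lambda*(x + y - 83) = 83/2*(83/2 + 83/2 - 83) = 0, mu_x*x = 0*83/2 = 0, mu_y*y = 0*83/2 = 0. Satisfied.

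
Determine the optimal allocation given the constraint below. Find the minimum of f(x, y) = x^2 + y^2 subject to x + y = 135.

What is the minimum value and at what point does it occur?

Substitute y = 135 - x into f(x,y) = x^2 + y^2:
g(x) = x^2 + (135 - x)^2 = 2x^2 - 270x + 18225
g'(x) = 4x - 270 = 0  =>  x = 135/2
y = 135 - 135/2 = 135/2
Minimum value = (135/2)^2 + (135/2)^2 = 18225/2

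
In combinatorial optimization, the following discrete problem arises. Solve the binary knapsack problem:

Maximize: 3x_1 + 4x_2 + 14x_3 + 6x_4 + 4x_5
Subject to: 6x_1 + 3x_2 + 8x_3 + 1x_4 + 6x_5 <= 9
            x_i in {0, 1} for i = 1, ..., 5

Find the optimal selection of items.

Items: item 1 (v=3, w=6), item 2 (v=4, w=3), item 3 (v=14, w=8), item 4 (v=6, w=1), item 5 (v=4, w=6)
Capacity: 9
Checking all 32 subsets (w = total weight, v = total value):
  {}: w = 0, v = 0
  {1}: w = 6, v = 3
  {2}: w = 3, v = 4
  {3}: w = 8, v = 14
  {4}: w = 1, v = 6
  {5}: w = 6, v = 4
  {1, 2}: w = 9, v = 7
  {1, 3}: w = 14 > 9, infeasible
  {1, 4}: w = 7, v = 9
  {1, 5}: w = 12 > 9, infeasible
  {2, 3}: w = 11 > 9, infeasible
  {2, 4}: w = 4, v = 10
  {2, 5}: w = 9, v = 8
  {3, 4}: w = 9, v = 20
  {3, 5}: w = 14 > 9, infeasible
  {4, 5}: w = 7, v = 10
  {1, 2, 3}: w = 17 > 9, infeasible
  {1, 2, 4}: w = 10 > 9, infeasible
  {1, 2, 5}: w = 15 > 9, infeasible
  {1, 3, 4}: w = 15 > 9, infeasible
  {1, 3, 5}: w = 20 > 9, infeasible
  {1, 4, 5}: w = 13 > 9, infeasible
  {2, 3, 4}: w = 12 > 9, infeasible
  {2, 3, 5}: w = 17 > 9, infeasible
  {2, 4, 5}: w = 10 > 9, infeasible
  {3, 4, 5}: w = 15 > 9, infeasible
  {1, 2, 3, 4}: w = 18 > 9, infeasible
  {1, 2, 3, 5}: w = 23 > 9, infeasible
  {1, 2, 4, 5}: w = 16 > 9, infeasible
  {1, 3, 4, 5}: w = 21 > 9, infeasible
  {2, 3, 4, 5}: w = 18 > 9, infeasible
  {1, 2, 3, 4, 5}: w = 24 > 9, infeasible
Best feasible subset: items [3, 4]
Total weight: 9 <= 9, total value: 20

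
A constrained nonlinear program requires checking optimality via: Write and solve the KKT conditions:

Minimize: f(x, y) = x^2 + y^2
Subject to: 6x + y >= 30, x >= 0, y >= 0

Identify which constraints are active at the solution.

KKT conditions for min x^2 + y^2 s.t. 6x + 1y >= 30, x >= 0, y >= 0:
Stationarity: 2x = mu*6 + mu_x, 2y = mu*1 + mu_y, with mu, mu_x, mu_y >= 0
Complementary slackness: mu*(6x + y - 30) = 0, mu_x*x = 0, mu_y*y = 0
(0, 0) is infeasible (6*0 + 1*0 < 30), so if mu = 0 stationarity would force x = mu_x/2 >= 0, y = mu_y/2 >= 0 with mu_x*x = mu_y*y = 0, i.e. x = y = 0: contradiction. Hence mu > 0 and 6x + y = 30 is active.
Try x > 0, y > 0 (so mu_x = mu_y = 0): x = 6*mu/2, y = 1*mu/2
Substitute: 6*(6*mu/2) + 1*(1*mu/2) = 30
  mu*37/2 = 30 => mu = 60/37
x* = 180/37 > 0, y* = 30/37 > 0, consistent with mu_x = mu_y = 0.
f is convex and the constraints are linear, so this KKT point is the global minimum.
f* = 900/37
Active constraints: 6x + y >= 30 (holds with equality, mu = 60/37 > 0); x >= 0 and y >= 0 are inactive (mu_x = mu_y = 0).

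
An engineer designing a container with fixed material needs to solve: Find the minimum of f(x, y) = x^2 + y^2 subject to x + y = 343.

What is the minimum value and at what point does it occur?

Substitute y = 343 - x into f(x,y) = x^2 + y^2:
g(x) = x^2 + (343 - x)^2 = 2x^2 - 686x + 117649
g'(x) = 4x - 686 = 0  =>  x = 343/2
y = 343 - 343/2 = 343/2
Minimum value = (343/2)^2 + (343/2)^2 = 117649/2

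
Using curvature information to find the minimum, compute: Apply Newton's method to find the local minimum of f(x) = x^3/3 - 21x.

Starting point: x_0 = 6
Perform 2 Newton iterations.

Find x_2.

f(x) = x^3/3 - 21x
f'(x) = x^2 - 21, f''(x) = 2x
Newton update: x_{n+1} = x_n - (x_n^2 - 21)/(2*x_n)
Step 1: x_0 = 6, f'=15, f''=12, x_1 = 19/4
Step 2: x_1 = 19/4, f'=25/16, f''=19/2, x_2 = 697/152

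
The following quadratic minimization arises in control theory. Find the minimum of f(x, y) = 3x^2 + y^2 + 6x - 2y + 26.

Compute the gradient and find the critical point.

f(x,y) = 3x^2 + y^2 + 6x - 2y + 26
df/dx = 6x + (6) = 0  =>  x = -1
df/dy = 2y + (-2) = 0  =>  y = 1
f(-1, 1) = 3*(-1)^2 + 1*(1)^2 + 6*(-1) + -2*(1) + 26 = 22
Hessian is diagonal with entries 6, 2 > 0, so this is a minimum.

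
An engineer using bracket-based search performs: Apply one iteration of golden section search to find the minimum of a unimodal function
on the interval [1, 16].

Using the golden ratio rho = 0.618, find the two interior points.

Golden section search on [1, 16].
Golden ratio rho = 0.618 (approx).
Interior points:
  x_1 = 1 + (1-0.618)*15 = 6.7300
  x_2 = 1 + 0.618*15 = 10.2700
Compare f(x_1) and f(x_2) to determine which subinterval to keep.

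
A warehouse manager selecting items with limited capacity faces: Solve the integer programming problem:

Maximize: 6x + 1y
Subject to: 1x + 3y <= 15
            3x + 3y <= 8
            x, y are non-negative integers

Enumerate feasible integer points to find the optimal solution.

Constraint 1: 1x + 3y <= 15
Constraint 2: 3x + 3y <= 8
Feasible x range (need y >= 0): 0 <= x <= min(15/1, 8/3) => x in {0, ..., 2}.
Enumerate feasible integer points row by row (the coefficient of y is 1 > 0, so for each x the largest feasible y gives the best value):
  x = 0: y <= min((15 - 1*0)/3, (8 - 3*0)/3) => y in {0, ..., 2}; best 6*0 + 1*2 = 2
  x = 1: y <= min((15 - 1*1)/3, (8 - 3*1)/3) => y in {0, ..., 1}; best 6*1 + 1*1 = 7
  x = 2: y <= min((15 - 1*2)/3, (8 - 3*2)/3) => y in {0}; best 6*2 + 1*0 = 12
The maximum 6x + 1y = 12 is achieved at x = 2, y = 0.
Check: 1*2 + 3*0 = 2 <= 15 and 3*2 + 3*0 = 6 <= 8.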